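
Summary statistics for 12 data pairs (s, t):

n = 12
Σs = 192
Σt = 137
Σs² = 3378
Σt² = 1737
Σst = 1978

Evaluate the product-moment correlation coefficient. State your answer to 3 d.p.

-0.930

r = (nΣst − ΣsΣt) / √[(nΣs² − (Σs)²)(nΣt² − (Σt)²)]
Numerator: 12×1978 − 192×137 = -2568
Denominator: √[(40536 − 36864)(20844 − 18769)] = √[3672 × 2075] = 2760.3261
r = -2568 / 2760.3261 ≈ -0.930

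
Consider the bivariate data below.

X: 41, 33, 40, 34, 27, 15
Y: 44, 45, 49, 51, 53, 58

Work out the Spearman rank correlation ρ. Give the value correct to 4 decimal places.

-0.8286

Rank X: 6, 3, 5, 4, 2, 1
Rank Y: 1, 2, 3, 4, 5, 6
d = rank(X) − rank(Y): 5, 1, 2, 0, -3, -5; Σd² = 64
ρ = 1 − 6Σd² / [n(n²−1)] = 1 − 6×64 / (6×35) = 1 − 384/210 ≈ -0.8286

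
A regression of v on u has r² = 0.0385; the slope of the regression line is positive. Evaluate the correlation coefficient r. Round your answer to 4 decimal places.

0.1962

|r| = √0.0385 = 0.1962
The association is positive, so r = 0.1962.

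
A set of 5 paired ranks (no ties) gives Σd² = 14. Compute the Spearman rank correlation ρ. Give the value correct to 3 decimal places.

ρ = 1 − 6Σd² / [n(n²−1)] = 1 − 6×14 / (5×24)
  = 1 − 84/120 = 1 − 0.7000 ≈ 0.300

0.300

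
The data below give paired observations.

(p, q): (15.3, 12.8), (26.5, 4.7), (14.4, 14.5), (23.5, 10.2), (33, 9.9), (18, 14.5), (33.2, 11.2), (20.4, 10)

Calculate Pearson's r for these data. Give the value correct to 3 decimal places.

-0.551

n = 8, Σp = 184.3, Σq = 87.8, Σp² = 4627.35, Σq² = 1033.92, Σpq = 1932.43
nΣpq − ΣpΣq = 15459.44 − 16181.54 = -722.1
nΣp² − (Σp)² = 37018.8 − 33966.49 = 3052.31; nΣq² − (Σq)² = 8271.36 − 7708.84 = 562.52
r = -722.1 / √(3052.31 × 562.52) = -722.1 / 1310.3379 ≈ -0.551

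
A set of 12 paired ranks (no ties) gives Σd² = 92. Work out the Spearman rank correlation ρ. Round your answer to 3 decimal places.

ρ = 1 − 6Σd² / [n(n²−1)] = 1 − 6×92 / (12×143)
  = 1 − 552/1716 = 1 − 0.3217 ≈ 0.678

0.678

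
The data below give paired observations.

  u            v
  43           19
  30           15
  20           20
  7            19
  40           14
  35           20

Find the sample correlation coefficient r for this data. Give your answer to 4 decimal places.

-0.3400

n = 6, Σu = 175, Σv = 107, Σu² = 6023, Σv² = 1943, Σuv = 3060
nΣuv − ΣuΣv = 18360 − 18725 = -365
nΣu² − (Σu)² = 36138 − 30625 = 5513; nΣv² − (Σv)² = 11658 − 11449 = 209
r = -365 / √(5513 × 209) = -365 / 1073.4137 ≈ -0.3400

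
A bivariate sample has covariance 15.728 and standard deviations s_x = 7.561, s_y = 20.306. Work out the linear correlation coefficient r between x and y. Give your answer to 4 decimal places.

0.1024

r = Cov(x,y) / (s_x · s_y) = 15.728 / (7.561 × 20.306)
  = 15.728 / 153.5337 ≈ 0.1024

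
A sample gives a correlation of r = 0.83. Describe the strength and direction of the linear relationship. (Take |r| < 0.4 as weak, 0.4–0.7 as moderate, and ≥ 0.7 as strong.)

r = 0.83 > 0 so the relationship is positive.
|r| = 0.83, which falls in the strong range.

strong positive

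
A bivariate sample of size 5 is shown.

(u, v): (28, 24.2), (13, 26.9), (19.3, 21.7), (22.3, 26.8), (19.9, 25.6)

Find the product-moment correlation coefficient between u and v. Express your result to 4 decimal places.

n = 5, Σu = 102.5, Σv = 125.2, Σu² = 2218.79, Σv² = 3153.74, Σuv = 2553.19
nΣuv − ΣuΣv = 12765.95 − 12833 = -67.05
nΣu² − (Σu)² = 11093.95 − 10506.25 = 587.7; nΣv² − (Σv)² = 15768.7 − 15675.04 = 93.66
r = -67.05 / √(587.7 × 93.66) = -67.05 / 234.6145 ≈ -0.2858

-0.2858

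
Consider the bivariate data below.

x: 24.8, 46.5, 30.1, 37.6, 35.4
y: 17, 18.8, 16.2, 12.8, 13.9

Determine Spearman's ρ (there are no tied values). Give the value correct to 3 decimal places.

0.000

Rank x: 1, 5, 2, 4, 3
Rank y: 4, 5, 3, 1, 2
d = rank(x) − rank(y): -3, 0, -1, 3, 1; Σd² = 20
ρ = 1 − 6Σd² / [n(n²−1)] = 1 − 6×20 / (5×24) = 1 − 120/120 ≈ 0.000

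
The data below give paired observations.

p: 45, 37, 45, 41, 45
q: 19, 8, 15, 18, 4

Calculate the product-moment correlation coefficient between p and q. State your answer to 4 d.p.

n = 5, Σp = 213, Σq = 64, Σp² = 9125, Σq² = 990, Σpq = 2744
nΣpq − ΣpΣq = 13720 − 13632 = 88
nΣp² − (Σp)² = 45625 − 45369 = 256; nΣq² − (Σq)² = 4950 − 4096 = 854
r = 88 / √(256 × 854) = 88 / 467.5725 ≈ 0.1882

0.1882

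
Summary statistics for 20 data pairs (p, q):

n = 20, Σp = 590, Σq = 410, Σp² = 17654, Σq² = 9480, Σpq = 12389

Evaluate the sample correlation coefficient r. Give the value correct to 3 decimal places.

0.568

r = (nΣpq − ΣpΣq) / √[(nΣp² − (Σp)²)(nΣq² − (Σq)²)]
Numerator: 20×12389 − 590×410 = 5880
Denominator: √[(353080 − 348100)(189600 − 168100)] = √[4980 × 21500] = 10347.4635
r = 5880 / 10347.4635 ≈ 0.568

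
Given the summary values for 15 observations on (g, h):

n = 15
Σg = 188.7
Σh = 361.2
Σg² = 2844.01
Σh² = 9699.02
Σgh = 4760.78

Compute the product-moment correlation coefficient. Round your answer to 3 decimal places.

0.316

r = (nΣgh − ΣgΣh) / √[(nΣg² − (Σg)²)(nΣh² − (Σh)²)]
Numerator: 15×4760.78 − 188.7×361.2 = 3253.26
Denominator: √[(42660.15 − 35607.69)(145485.3 − 130465.44)] = √[7052.46 × 15019.86] = 10292.0825
r = 3253.26 / 10292.0825 ≈ 0.316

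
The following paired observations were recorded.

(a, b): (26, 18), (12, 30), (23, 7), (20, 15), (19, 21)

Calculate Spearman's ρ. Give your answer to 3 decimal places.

-0.700

Rank a: 5, 1, 4, 3, 2
Rank b: 3, 5, 1, 2, 4
d = rank(a) − rank(b): 2, -4, 3, 1, -2; Σd² = 34
ρ = 1 − 6Σd² / [n(n²−1)] = 1 − 6×34 / (5×24) = 1 − 204/120 ≈ -0.700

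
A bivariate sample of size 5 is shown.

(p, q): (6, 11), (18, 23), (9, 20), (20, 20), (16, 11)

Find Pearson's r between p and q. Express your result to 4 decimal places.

0.4664

n = 5, Σp = 69, Σq = 85, Σp² = 1097, Σq² = 1571, Σpq = 1236
nΣpq − ΣpΣq = 6180 − 5865 = 315
nΣp² − (Σp)² = 5485 − 4761 = 724; nΣq² − (Σq)² = 7855 − 7225 = 630
r = 315 / √(724 × 630) = 315 / 675.3666 ≈ 0.4664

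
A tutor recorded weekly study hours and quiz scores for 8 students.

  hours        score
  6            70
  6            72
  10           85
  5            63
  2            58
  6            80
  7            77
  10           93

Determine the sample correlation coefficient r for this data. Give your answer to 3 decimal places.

n = 8, Σx = 52, Σy = 598, Σx² = 386, Σy² = 45620, Σxy = 4082
nΣxy − ΣxΣy = 32656 − 31096 = 1560
nΣx² − (Σx)² = 3088 − 2704 = 384; nΣy² − (Σy)² = 364960 − 357604 = 7356
r = 1560 / √(384 × 7356) = 1560 / 1680.6856 ≈ 0.928

0.928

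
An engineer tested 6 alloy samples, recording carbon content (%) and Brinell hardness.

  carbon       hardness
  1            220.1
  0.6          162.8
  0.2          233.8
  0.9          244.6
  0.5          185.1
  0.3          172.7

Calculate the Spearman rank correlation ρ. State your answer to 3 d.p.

0.143

Rank carbon: 6, 4, 1, 5, 3, 2
Rank hardness: 4, 1, 5, 6, 3, 2
d = rank(carbon) − rank(hardness): 2, 3, -4, -1, 0, 0; Σd² = 30
ρ = 1 − 6Σd² / [n(n²−1)] = 1 − 6×30 / (6×35) = 1 − 180/210 ≈ 0.143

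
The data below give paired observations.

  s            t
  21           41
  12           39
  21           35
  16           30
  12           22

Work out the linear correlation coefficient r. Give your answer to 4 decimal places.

0.5029

n = 5, Σs = 82, Σt = 167, Σs² = 1426, Σt² = 5811, Σst = 2808
nΣst − ΣsΣt = 14040 − 13694 = 346
nΣs² − (Σs)² = 7130 − 6724 = 406; nΣt² − (Σt)² = 29055 − 27889 = 1166
r = 346 / √(406 × 1166) = 346 / 688.0378 ≈ 0.5029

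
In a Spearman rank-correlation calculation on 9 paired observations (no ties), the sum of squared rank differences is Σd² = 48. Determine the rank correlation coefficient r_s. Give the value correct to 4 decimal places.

0.6000

ρ = 1 − 6Σd² / [n(n²−1)] = 1 − 6×48 / (9×80)
  = 1 − 288/720 = 1 − 0.40000 ≈ 0.6000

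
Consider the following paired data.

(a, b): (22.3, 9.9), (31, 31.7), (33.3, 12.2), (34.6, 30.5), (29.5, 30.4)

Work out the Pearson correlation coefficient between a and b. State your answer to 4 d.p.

0.4999

n = 5, Σa = 150.7, Σb = 114.7, Σa² = 4634.59, Σb² = 3106.15, Σab = 3561.83
nΣab − ΣaΣb = 17809.15 − 17285.29 = 523.86
nΣa² − (Σa)² = 23172.95 − 22710.49 = 462.46; nΣb² − (Σb)² = 15530.75 − 13156.09 = 2374.66
r = 523.86 / √(462.46 × 2374.66) = 523.86 / 1047.9433 ≈ 0.4999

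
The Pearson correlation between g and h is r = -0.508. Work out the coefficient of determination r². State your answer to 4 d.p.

0.2581

r² = (-0.508)² = 0.2581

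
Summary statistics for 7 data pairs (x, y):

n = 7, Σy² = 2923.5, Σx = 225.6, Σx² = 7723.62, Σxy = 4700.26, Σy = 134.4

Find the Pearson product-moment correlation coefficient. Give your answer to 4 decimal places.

0.9356

r = (nΣxy − ΣxΣy) / √[(nΣx² − (Σx)²)(nΣy² − (Σy)²)]
Numerator: 7×4700.26 − 225.6×134.4 = 2581.18
Denominator: √[(54065.34 − 50895.36)(20464.5 − 18063.36)] = √[3169.98 × 2401.14] = 2758.9066
r = 2581.18 / 2758.9066 ≈ 0.9356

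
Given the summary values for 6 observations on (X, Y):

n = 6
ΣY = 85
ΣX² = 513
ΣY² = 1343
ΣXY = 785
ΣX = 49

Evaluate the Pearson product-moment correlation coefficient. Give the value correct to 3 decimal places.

0.726

r = (nΣXY − ΣXΣY) / √[(nΣX² − (ΣX)²)(nΣY² − (ΣY)²)]
Numerator: 6×785 − 49×85 = 545
Denominator: √[(3078 − 2401)(8058 − 7225)] = √[677 × 833] = 750.9601
r = 545 / 750.9601 ≈ 0.726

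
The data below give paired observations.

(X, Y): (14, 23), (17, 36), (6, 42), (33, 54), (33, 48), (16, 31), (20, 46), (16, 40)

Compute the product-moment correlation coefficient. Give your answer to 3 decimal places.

0.632

n = 8, ΣX = 155, ΣY = 320, ΣX² = 3611, ΣY² = 13486, ΣXY = 6608
nΣXY − ΣXΣY = 52864 − 49600 = 3264
nΣX² − (ΣX)² = 28888 − 24025 = 4863; nΣY² − (ΣY)² = 107888 − 102400 = 5488
r = 3264 / √(4863 × 5488) = 3264 / 5166.0569 ≈ 0.632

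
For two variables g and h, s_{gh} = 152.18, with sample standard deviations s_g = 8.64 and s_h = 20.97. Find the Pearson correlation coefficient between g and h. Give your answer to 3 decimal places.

0.840

r = Cov(g,h) / (s_g · s_h) = 152.18 / (8.64 × 20.97)
  = 152.18 / 181.1808 ≈ 0.840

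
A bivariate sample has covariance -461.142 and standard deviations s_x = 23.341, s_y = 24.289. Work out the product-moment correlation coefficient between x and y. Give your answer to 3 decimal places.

r = Cov(x,y) / (s_x · s_y) = -461.142 / (23.341 × 24.289)
  = -461.142 / 566.9295 ≈ -0.813

-0.813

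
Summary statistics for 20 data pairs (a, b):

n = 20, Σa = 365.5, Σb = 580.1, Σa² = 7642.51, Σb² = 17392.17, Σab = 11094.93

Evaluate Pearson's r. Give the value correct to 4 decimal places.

r = (nΣab − ΣaΣb) / √[(nΣa² − (Σa)²)(nΣb² − (Σb)²)]
Numerator: 20×11094.93 − 365.5×580.1 = 9872.05
Denominator: √[(152850.2 − 133590.25)(347843.4 − 336516.01)] = √[19259.95 × 11327.39] = 14770.4084
r = 9872.05 / 14770.4084 ≈ 0.6684

0.6684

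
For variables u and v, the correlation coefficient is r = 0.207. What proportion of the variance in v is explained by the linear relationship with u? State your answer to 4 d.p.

0.0428

r² = (0.207)² = 0.0428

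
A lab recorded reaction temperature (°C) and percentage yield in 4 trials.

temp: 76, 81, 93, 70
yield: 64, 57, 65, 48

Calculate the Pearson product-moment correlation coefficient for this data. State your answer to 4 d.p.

0.7217

n = 4, Σx = 320, Σy = 234, Σx² = 25886, Σy² = 13874, Σxy = 18886
nΣxy − ΣxΣy = 75544 − 74880 = 664
nΣx² − (Σx)² = 103544 − 102400 = 1144; nΣy² − (Σy)² = 55496 − 54756 = 740
r = 664 / √(1144 × 740) = 664 / 920.0870 ≈ 0.7217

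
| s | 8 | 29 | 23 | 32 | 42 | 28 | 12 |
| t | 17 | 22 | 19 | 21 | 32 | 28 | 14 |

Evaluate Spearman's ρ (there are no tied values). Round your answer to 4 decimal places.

Rank s: 1, 5, 3, 6, 7, 4, 2
Rank t: 2, 5, 3, 4, 7, 6, 1
d = rank(s) − rank(t): -1, 0, 0, 2, 0, -2, 1; Σd² = 10
ρ = 1 − 6Σd² / [n(n²−1)] = 1 − 6×10 / (7×48) = 1 − 60/336 ≈ 0.8214

0.8214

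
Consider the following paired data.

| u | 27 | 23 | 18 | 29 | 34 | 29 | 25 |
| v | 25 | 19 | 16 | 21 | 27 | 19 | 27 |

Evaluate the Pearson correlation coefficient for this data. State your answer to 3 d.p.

0.623

n = 7, Σu = 185, Σv = 154, Σu² = 5045, Σv² = 3502, Σuv = 4153
nΣuv − ΣuΣv = 29071 − 28490 = 581
nΣu² − (Σu)² = 35315 − 34225 = 1090; nΣv² − (Σv)² = 24514 − 23716 = 798
r = 581 / √(1090 × 798) = 581 / 932.6414 ≈ 0.623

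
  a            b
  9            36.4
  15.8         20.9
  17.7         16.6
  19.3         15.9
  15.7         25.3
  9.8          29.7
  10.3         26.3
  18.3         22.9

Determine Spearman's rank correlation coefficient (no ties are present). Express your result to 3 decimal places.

Rank a: 1, 5, 6, 8, 4, 2, 3, 7
Rank b: 8, 3, 2, 1, 5, 7, 6, 4
d = rank(a) − rank(b): -7, 2, 4, 7, -1, -5, -3, 3; Σd² = 162
ρ = 1 − 6Σd² / [n(n²−1)] = 1 − 6×162 / (8×63) = 1 − 972/504 ≈ -0.929

-0.929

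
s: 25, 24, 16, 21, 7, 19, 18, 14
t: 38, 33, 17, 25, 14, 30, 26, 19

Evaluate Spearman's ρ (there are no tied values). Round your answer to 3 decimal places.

Rank s: 8, 7, 3, 6, 1, 5, 4, 2
Rank t: 8, 7, 2, 4, 1, 6, 5, 3
d = rank(s) − rank(t): 0, 0, 1, 2, 0, -1, -1, -1; Σd² = 8
ρ = 1 − 6Σd² / [n(n²−1)] = 1 − 6×8 / (8×63) = 1 − 48/504 ≈ 0.905

0.905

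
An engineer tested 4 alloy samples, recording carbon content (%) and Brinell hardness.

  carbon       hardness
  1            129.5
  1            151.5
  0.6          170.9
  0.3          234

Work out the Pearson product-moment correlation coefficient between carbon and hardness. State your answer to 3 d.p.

-0.948

n = 4, Σx = 2.9, Σy = 685.9, Σx² = 2.45, Σy² = 123685.31, Σxy = 453.74
nΣxy − ΣxΣy = 1814.96 − 1989.11 = -174.15
nΣx² − (Σx)² = 9.8 − 8.41 = 1.39; nΣy² − (Σy)² = 494741.24 − 470458.81 = 24282.43
r = -174.15 / √(1.39 × 24282.43) = -174.15 / 183.7187 ≈ -0.948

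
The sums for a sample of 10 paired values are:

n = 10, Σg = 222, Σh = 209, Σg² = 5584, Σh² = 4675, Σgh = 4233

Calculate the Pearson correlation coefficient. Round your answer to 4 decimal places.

-0.9069

r = (nΣgh − ΣgΣh) / √[(nΣg² − (Σg)²)(nΣh² − (Σh)²)]
Numerator: 10×4233 − 222×209 = -4068
Denominator: √[(55840 − 49284)(46750 − 43681)] = √[6556 × 3069] = 4485.5729
r = -4068 / 4485.5729 ≈ -0.9069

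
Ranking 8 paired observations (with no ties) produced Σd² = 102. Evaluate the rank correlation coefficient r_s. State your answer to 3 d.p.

ρ = 1 − 6Σd² / [n(n²−1)] = 1 − 6×102 / (8×63)
  = 1 − 612/504 = 1 − 1.2143 ≈ -0.214

-0.214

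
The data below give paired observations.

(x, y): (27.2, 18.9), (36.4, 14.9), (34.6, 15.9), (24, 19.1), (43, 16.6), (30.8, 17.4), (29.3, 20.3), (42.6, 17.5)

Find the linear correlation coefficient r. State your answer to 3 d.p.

-0.613

n = 8, Σx = 267.9, Σy = 140.6, Σx² = 9308.85, Σy² = 2493.5, Σxy = 4654.99
nΣxy − ΣxΣy = 37239.92 − 37666.74 = -426.82
nΣx² − (Σx)² = 74470.8 − 71770.41 = 2700.39; nΣy² − (Σy)² = 19948 − 19768.36 = 179.64
r = -426.82 / √(2700.39 × 179.64) = -426.82 / 696.4898 ≈ -0.613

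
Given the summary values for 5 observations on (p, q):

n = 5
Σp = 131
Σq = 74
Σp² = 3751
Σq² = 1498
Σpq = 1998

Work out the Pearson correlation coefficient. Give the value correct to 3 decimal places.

0.165

r = (nΣpq − ΣpΣq) / √[(nΣp² − (Σp)²)(nΣq² − (Σq)²)]
Numerator: 5×1998 − 131×74 = 296
Denominator: √[(18755 − 17161)(7490 − 5476)] = √[1594 × 2014] = 1791.7355
r = 296 / 1791.7355 ≈ 0.165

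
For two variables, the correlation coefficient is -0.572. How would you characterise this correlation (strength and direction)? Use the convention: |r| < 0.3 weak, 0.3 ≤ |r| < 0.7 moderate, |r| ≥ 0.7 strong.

moderate negative

r = -0.572 < 0 so the relationship is negative.
|r| = 0.572, which falls in the moderate range.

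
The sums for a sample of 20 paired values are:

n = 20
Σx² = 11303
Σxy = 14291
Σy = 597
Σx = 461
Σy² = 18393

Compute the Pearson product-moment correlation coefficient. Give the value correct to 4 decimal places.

r = (nΣxy − ΣxΣy) / √[(nΣx² − (Σx)²)(nΣy² − (Σy)²)]
Numerator: 20×14291 − 461×597 = 10603
Denominator: √[(226060 − 212521)(367860 − 356409)] = √[13539 × 11451] = 12451.3087
r = 10603 / 12451.3087 ≈ 0.8516

0.8516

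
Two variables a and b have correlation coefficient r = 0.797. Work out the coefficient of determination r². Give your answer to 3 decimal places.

r² = (0.797)² = 0.635

0.635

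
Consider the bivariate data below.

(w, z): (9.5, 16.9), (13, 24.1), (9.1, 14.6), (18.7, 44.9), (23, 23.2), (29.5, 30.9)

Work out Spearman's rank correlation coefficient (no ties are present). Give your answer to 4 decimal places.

Rank w: 2, 3, 1, 4, 5, 6
Rank z: 2, 4, 1, 6, 3, 5
d = rank(w) − rank(z): 0, -1, 0, -2, 2, 1; Σd² = 10
ρ = 1 − 6Σd² / [n(n²−1)] = 1 − 6×10 / (6×35) = 1 − 60/210 ≈ 0.7143

0.7143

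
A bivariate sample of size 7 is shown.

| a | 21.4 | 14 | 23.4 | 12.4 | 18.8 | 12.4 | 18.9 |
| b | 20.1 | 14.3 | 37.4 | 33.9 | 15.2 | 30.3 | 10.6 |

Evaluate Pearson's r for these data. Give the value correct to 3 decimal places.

-0.057

n = 7, Σa = 121.3, Σb = 161.8, Σa² = 2219.69, Σb² = 4417.96, Σab = 2787.68
nΣab − ΣaΣb = 19513.76 − 19626.34 = -112.58
nΣa² − (Σa)² = 15537.83 − 14713.69 = 824.14; nΣb² − (Σb)² = 30925.72 − 26179.24 = 4746.48
r = -112.58 / √(824.14 × 4746.48) = -112.58 / 1977.8180 ≈ -0.057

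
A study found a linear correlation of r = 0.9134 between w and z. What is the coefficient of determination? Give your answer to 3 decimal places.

0.834

r² = (0.9134)² = 0.834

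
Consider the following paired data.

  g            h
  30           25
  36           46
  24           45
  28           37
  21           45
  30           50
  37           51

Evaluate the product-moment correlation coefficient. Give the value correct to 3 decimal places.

n = 7, Σg = 206, Σh = 299, Σg² = 6266, Σh² = 13261, Σgh = 8854
nΣgh − ΣgΣh = 61978 − 61594 = 384
nΣg² − (Σg)² = 43862 − 42436 = 1426; nΣh² − (Σh)² = 92827 − 89401 = 3426
r = 384 / √(1426 × 3426) = 384 / 2210.3113 ≈ 0.174

0.174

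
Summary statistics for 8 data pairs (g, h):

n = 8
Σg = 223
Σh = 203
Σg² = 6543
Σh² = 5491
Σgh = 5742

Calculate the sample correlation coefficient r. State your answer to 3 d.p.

0.250

r = (nΣgh − ΣgΣh) / √[(nΣg² − (Σg)²)(nΣh² − (Σh)²)]
Numerator: 8×5742 − 223×203 = 667
Denominator: √[(52344 − 49729)(43928 − 41209)] = √[2615 × 2719] = 2666.4930
r = 667 / 2666.4930 ≈ 0.250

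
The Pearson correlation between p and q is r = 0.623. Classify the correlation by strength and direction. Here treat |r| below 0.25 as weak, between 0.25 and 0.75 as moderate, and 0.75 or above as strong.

r = 0.623 > 0 so the relationship is positive.
|r| = 0.623, which falls in the moderate range.

moderate positive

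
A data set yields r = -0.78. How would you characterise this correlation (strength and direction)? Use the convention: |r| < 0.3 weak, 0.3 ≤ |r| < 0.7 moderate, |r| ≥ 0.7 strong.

r = -0.78 < 0 so the relationship is negative.
|r| = 0.78, which falls in the strong range.

strong negative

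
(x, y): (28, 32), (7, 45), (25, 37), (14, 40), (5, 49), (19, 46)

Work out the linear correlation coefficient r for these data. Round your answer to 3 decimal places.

-0.847

n = 6, Σx = 98, Σy = 249, Σx² = 2040, Σy² = 10535, Σxy = 3815
nΣxy − ΣxΣy = 22890 − 24402 = -1512
nΣx² − (Σx)² = 12240 − 9604 = 2636; nΣy² − (Σy)² = 63210 − 62001 = 1209
r = -1512 / √(2636 × 1209) = -1512 / 1785.1958 ≈ -0.847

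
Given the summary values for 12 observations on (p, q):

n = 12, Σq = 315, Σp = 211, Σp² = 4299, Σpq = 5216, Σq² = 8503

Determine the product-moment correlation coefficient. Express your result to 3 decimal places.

r = (nΣpq − ΣpΣq) / √[(nΣp² − (Σp)²)(nΣq² − (Σq)²)]
Numerator: 12×5216 − 211×315 = -3873
Denominator: √[(51588 − 44521)(102036 − 99225)] = √[7067 × 2811] = 4457.0547
r = -3873 / 4457.0547 ≈ -0.869

-0.869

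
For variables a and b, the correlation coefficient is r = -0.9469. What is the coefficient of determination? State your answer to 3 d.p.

0.897

r² = (-0.9469)² = 0.897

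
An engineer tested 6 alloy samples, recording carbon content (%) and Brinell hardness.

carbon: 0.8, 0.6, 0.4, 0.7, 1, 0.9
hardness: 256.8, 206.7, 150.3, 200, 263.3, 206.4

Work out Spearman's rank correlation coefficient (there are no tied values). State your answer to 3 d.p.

0.714

Rank carbon: 4, 2, 1, 3, 6, 5
Rank hardness: 5, 4, 1, 2, 6, 3
d = rank(carbon) − rank(hardness): -1, -2, 0, 1, 0, 2; Σd² = 10
ρ = 1 − 6Σd² / [n(n²−1)] = 1 − 6×10 / (6×35) = 1 − 60/210 ≈ 0.714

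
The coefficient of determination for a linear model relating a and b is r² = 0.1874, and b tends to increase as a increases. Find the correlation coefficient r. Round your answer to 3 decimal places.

|r| = √0.1874 = 0.433
The association is positive, so r = 0.433.

0.433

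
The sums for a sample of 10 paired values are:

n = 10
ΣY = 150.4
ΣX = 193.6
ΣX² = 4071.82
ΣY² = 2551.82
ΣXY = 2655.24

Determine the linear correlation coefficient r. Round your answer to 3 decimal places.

-0.837

r = (nΣXY − ΣXΣY) / √[(nΣX² − (ΣX)²)(nΣY² − (ΣY)²)]
Numerator: 10×2655.24 − 193.6×150.4 = -2565.04
Denominator: √[(40718.2 − 37480.96)(25518.2 − 22620.16)] = √[3237.24 × 2898.04] = 3062.9481
r = -2565.04 / 3062.9481 ≈ -0.837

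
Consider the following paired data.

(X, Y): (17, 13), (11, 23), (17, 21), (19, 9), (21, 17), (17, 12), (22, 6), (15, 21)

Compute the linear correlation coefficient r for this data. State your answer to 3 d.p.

n = 8, ΣX = 139, ΣY = 122, ΣX² = 2499, ΣY² = 2130, ΣXY = 2010
nΣXY − ΣXΣY = 16080 − 16958 = -878
nΣX² − (ΣX)² = 19992 − 19321 = 671; nΣY² − (ΣY)² = 17040 − 14884 = 2156
r = -878 / √(671 × 2156) = -878 / 1202.7785 ≈ -0.730

-0.730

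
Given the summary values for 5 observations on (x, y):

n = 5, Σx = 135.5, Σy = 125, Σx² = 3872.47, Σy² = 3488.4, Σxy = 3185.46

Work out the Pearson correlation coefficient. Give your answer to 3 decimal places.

-0.749

r = (nΣxy − ΣxΣy) / √[(nΣx² − (Σx)²)(nΣy² − (Σy)²)]
Numerator: 5×3185.46 − 135.5×125 = -1010.2
Denominator: √[(19362.35 − 18360.25)(17442 − 15625)] = √[1002.1 × 1817] = 1349.3760
r = -1010.2 / 1349.3760 ≈ -0.749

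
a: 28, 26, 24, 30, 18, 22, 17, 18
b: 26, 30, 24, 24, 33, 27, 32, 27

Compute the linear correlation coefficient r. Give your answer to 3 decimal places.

n = 8, Σa = 183, Σb = 223, Σa² = 4357, Σb² = 6299, Σab = 5022
nΣab − ΣaΣb = 40176 − 40809 = -633
nΣa² − (Σa)² = 34856 − 33489 = 1367; nΣb² − (Σb)² = 50392 − 49729 = 663
r = -633 / √(1367 × 663) = -633 / 952.0089 ≈ -0.665

-0.665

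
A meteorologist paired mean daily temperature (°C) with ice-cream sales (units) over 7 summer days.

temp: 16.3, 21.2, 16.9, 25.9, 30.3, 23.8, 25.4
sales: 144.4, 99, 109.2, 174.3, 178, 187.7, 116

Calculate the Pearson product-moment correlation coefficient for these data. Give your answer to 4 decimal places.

n = 7, Σx = 159.8, Σy = 1008.6, Σx² = 3801.24, Σy² = 153328.78, Σxy = 23619.43
nΣxy − ΣxΣy = 165336.01 − 161174.28 = 4161.73
nΣx² − (Σx)² = 26608.68 − 25536.04 = 1072.64; nΣy² − (Σy)² = 1073301.46 − 1017273.96 = 56027.5
r = 4161.73 / √(1072.64 × 56027.5) = 4161.73 / 7752.2473 ≈ 0.5368

0.5368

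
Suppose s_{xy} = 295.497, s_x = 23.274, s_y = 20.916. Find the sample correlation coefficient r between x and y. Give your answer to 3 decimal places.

r = Cov(x,y) / (s_x · s_y) = 295.497 / (23.274 × 20.916)
  = 295.497 / 486.7990 ≈ 0.607

0.607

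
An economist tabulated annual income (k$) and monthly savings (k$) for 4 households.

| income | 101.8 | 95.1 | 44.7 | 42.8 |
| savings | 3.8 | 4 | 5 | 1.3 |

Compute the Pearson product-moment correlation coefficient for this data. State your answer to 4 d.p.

0.2931

n = 4, Σx = 284.4, Σy = 14.1, Σx² = 23237.18, Σy² = 57.13, Σxy = 1046.38
nΣxy − ΣxΣy = 4185.52 − 4010.04 = 175.48
nΣx² − (Σx)² = 92948.72 − 80883.36 = 12065.36; nΣy² − (Σy)² = 228.52 − 198.81 = 29.71
r = 175.48 / √(12065.36 × 29.71) = 175.48 / 598.7168 ≈ 0.2931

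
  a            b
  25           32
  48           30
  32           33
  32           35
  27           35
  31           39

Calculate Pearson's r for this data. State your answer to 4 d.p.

n = 6, Σa = 195, Σb = 204, Σa² = 6667, Σb² = 6984, Σab = 6570
nΣab − ΣaΣb = 39420 − 39780 = -360
nΣa² − (Σa)² = 40002 − 38025 = 1977; nΣb² − (Σb)² = 41904 − 41616 = 288
r = -360 / √(1977 × 288) = -360 / 754.5701 ≈ -0.4771

-0.4771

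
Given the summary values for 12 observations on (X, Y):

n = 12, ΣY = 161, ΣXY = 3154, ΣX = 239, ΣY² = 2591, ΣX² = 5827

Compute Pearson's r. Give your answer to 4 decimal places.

-0.0776

r = (nΣXY − ΣXΣY) / √[(nΣX² − (ΣX)²)(nΣY² − (ΣY)²)]
Numerator: 12×3154 − 239×161 = -631
Denominator: √[(69924 − 57121)(31092 − 25921)] = √[12803 × 5171] = 8136.6033
r = -631 / 8136.6033 ≈ -0.0776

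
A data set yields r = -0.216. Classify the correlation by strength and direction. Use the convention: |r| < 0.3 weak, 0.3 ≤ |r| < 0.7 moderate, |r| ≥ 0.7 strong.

weak negative

r = -0.216 < 0 so the relationship is negative.
|r| = 0.216, which falls in the weak range.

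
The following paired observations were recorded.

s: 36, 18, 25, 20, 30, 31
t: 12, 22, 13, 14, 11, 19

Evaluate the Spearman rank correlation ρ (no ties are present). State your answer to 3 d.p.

Rank s: 6, 1, 3, 2, 4, 5
Rank t: 2, 6, 3, 4, 1, 5
d = rank(s) − rank(t): 4, -5, 0, -2, 3, 0; Σd² = 54
ρ = 1 − 6Σd² / [n(n²−1)] = 1 − 6×54 / (6×35) = 1 − 324/210 ≈ -0.543

-0.543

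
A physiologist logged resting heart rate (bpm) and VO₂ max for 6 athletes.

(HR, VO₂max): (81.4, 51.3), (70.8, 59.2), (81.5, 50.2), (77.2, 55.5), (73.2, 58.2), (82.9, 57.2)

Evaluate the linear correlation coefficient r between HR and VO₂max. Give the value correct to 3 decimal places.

n = 6, Σx = 467, Σy = 331.6, Σx² = 36471.34, Σy² = 18395.7, Σxy = 25745.2
nΣxy − ΣxΣy = 154471.2 − 154857.2 = -386
nΣx² − (Σx)² = 218828.04 − 218089 = 739.04; nΣy² − (Σy)² = 110374.2 − 109958.56 = 415.64
r = -386 / √(739.04 × 415.64) = -386 / 554.2333 ≈ -0.696

-0.696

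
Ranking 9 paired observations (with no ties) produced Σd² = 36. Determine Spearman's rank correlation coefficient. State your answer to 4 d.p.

0.7000

ρ = 1 − 6Σd² / [n(n²−1)] = 1 − 6×36 / (9×80)
  = 1 − 216/720 = 1 − 0.30000 ≈ 0.7000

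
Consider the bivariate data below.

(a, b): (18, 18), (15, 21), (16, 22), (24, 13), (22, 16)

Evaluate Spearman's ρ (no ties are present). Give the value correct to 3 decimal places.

Rank a: 3, 1, 2, 5, 4
Rank b: 3, 4, 5, 1, 2
d = rank(a) − rank(b): 0, -3, -3, 4, 2; Σd² = 38
ρ = 1 − 6Σd² / [n(n²−1)] = 1 − 6×38 / (5×24) = 1 − 228/120 ≈ -0.900

-0.900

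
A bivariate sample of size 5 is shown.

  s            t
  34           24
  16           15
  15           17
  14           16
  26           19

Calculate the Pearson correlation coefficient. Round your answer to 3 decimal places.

n = 5, Σs = 105, Σt = 91, Σs² = 2509, Σt² = 1707, Σst = 2029
nΣst − ΣsΣt = 10145 − 9555 = 590
nΣs² − (Σs)² = 12545 − 11025 = 1520; nΣt² − (Σt)² = 8535 − 8281 = 254
r = 590 / √(1520 × 254) = 590 / 621.3534 ≈ 0.950

0.950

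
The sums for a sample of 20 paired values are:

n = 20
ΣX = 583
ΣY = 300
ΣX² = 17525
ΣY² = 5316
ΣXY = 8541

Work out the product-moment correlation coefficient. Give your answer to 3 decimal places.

r = (nΣXY − ΣXΣY) / √[(nΣX² − (ΣX)²)(nΣY² − (ΣY)²)]
Numerator: 20×8541 − 583×300 = -4080
Denominator: √[(350500 − 339889)(106320 − 90000)] = √[10611 × 16320] = 13159.4650
r = -4080 / 13159.4650 ≈ -0.310

-0.310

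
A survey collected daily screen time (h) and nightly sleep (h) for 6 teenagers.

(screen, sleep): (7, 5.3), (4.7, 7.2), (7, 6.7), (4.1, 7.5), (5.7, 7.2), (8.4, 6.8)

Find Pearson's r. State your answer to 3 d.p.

n = 6, Σx = 36.9, Σy = 40.7, Σx² = 239.95, Σy² = 279.15, Σxy = 246.75
nΣxy − ΣxΣy = 1480.5 − 1501.83 = -21.33
nΣx² − (Σx)² = 1439.7 − 1361.61 = 78.09; nΣy² − (Σy)² = 1674.9 − 1656.49 = 18.41
r = -21.33 / √(78.09 × 18.41) = -21.33 / 37.9162 ≈ -0.563

-0.563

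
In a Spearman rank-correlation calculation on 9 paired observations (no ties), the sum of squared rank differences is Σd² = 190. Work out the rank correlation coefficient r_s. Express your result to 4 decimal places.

ρ = 1 − 6Σd² / [n(n²−1)] = 1 − 6×190 / (9×80)
  = 1 − 1140/720 = 1 − 1.58333 ≈ -0.5833

-0.5833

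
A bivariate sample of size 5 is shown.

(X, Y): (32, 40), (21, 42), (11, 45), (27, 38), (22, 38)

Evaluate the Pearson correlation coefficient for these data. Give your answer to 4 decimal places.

n = 5, ΣX = 113, ΣY = 203, ΣX² = 2799, ΣY² = 8277, ΣXY = 4519
nΣXY − ΣXΣY = 22595 − 22939 = -344
nΣX² − (ΣX)² = 13995 − 12769 = 1226; nΣY² − (ΣY)² = 41385 − 41209 = 176
r = -344 / √(1226 × 176) = -344 / 464.5170 ≈ -0.7406

-0.7406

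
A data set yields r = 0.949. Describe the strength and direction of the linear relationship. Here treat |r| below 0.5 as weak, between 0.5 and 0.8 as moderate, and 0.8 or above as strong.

r = 0.949 > 0 so the relationship is positive.
|r| = 0.949, which falls in the strong range.

strong positive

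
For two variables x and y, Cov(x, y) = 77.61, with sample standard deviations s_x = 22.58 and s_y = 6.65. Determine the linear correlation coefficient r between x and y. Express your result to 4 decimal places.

r = Cov(x,y) / (s_x · s_y) = 77.61 / (22.58 × 6.65)
  = 77.61 / 150.1570 ≈ 0.5169

0.5169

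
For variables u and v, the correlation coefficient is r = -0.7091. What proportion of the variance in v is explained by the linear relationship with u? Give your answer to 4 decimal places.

0.5028

r² = (-0.7091)² = 0.5028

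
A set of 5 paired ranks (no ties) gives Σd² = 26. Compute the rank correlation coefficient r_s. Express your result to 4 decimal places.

ρ = 1 − 6Σd² / [n(n²−1)] = 1 − 6×26 / (5×24)
  = 1 − 156/120 = 1 − 1.30000 ≈ -0.3000

-0.3000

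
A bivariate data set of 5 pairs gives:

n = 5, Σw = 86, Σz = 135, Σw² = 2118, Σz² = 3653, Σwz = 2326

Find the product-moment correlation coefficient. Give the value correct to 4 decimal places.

0.0560

r = (nΣwz − ΣwΣz) / √[(nΣw² − (Σw)²)(nΣz² − (Σz)²)]
Numerator: 5×2326 − 86×135 = 20
Denominator: √[(10590 − 7396)(18265 − 18225)] = √[3194 × 40] = 357.4353
r = 20 / 357.4353 ≈ 0.0560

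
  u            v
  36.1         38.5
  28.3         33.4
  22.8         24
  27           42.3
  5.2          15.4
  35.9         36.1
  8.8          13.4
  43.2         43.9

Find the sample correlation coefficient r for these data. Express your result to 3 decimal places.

0.918

n = 8, Σu = 207.3, Σv = 247, Σu² = 6612.47, Σv² = 8610.24, Σuv = 7414.84
nΣuv − ΣuΣv = 59318.72 − 51203.1 = 8115.62
nΣu² − (Σu)² = 52899.76 − 42973.29 = 9926.47; nΣv² − (Σv)² = 68881.92 − 61009 = 7872.92
r = 8115.62 / √(9926.47 × 7872.92) = 8115.62 / 8840.2661 ≈ 0.918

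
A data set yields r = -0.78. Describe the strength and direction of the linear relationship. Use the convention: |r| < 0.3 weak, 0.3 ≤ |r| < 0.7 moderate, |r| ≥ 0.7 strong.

strong negative

r = -0.78 < 0 so the relationship is negative.
|r| = 0.78, which falls in the strong range.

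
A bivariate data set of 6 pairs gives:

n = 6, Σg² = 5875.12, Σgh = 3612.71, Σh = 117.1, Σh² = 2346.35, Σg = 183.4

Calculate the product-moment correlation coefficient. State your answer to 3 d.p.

r = (nΣgh − ΣgΣh) / √[(nΣg² − (Σg)²)(nΣh² − (Σh)²)]
Numerator: 6×3612.71 − 183.4×117.1 = 200.12
Denominator: √[(35250.72 − 33635.56)(14078.1 − 13712.41)] = √[1615.16 × 365.69] = 768.5362
r = 200.12 / 768.5362 ≈ 0.260

0.260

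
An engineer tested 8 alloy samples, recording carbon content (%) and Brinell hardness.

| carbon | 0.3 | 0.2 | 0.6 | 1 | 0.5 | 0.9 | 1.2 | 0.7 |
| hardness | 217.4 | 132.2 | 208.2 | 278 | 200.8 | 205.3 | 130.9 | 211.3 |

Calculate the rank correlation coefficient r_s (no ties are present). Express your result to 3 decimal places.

Rank carbon: 2, 1, 4, 7, 3, 6, 8, 5
Rank hardness: 7, 2, 5, 8, 3, 4, 1, 6
d = rank(carbon) − rank(hardness): -5, -1, -1, -1, 0, 2, 7, -1; Σd² = 82
ρ = 1 − 6Σd² / [n(n²−1)] = 1 − 6×82 / (8×63) = 1 − 492/504 ≈ 0.024

0.024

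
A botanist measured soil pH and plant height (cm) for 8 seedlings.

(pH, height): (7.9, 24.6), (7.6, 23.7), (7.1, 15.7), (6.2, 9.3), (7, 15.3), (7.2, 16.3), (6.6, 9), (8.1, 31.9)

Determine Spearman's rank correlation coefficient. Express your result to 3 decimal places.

Rank pH: 7, 6, 4, 1, 3, 5, 2, 8
Rank height: 7, 6, 4, 2, 3, 5, 1, 8
d = rank(pH) − rank(height): 0, 0, 0, -1, 0, 0, 1, 0; Σd² = 2
ρ = 1 − 6Σd² / [n(n²−1)] = 1 − 6×2 / (8×63) = 1 − 12/504 ≈ 0.976

0.976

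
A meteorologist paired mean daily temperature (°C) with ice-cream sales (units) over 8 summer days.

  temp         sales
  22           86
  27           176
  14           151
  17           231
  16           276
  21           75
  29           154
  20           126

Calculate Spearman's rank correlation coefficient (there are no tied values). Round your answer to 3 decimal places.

Rank temp: 6, 7, 1, 3, 2, 5, 8, 4
Rank sales: 2, 6, 4, 7, 8, 1, 5, 3
d = rank(temp) − rank(sales): 4, 1, -3, -4, -6, 4, 3, 1; Σd² = 104
ρ = 1 − 6Σd² / [n(n²−1)] = 1 − 6×104 / (8×63) = 1 − 624/504 ≈ -0.238

-0.238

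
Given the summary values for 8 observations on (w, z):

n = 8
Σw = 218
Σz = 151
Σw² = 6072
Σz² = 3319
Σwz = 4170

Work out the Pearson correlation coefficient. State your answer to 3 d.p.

0.223

r = (nΣwz − ΣwΣz) / √[(nΣw² − (Σw)²)(nΣz² − (Σz)²)]
Numerator: 8×4170 − 218×151 = 442
Denominator: √[(48576 − 47524)(26552 − 22801)] = √[1052 × 3751] = 1986.4672
r = 442 / 1986.4672 ≈ 0.223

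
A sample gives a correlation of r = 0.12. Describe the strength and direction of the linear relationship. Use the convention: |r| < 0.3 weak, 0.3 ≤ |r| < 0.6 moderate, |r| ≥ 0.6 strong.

weak positive

r = 0.12 > 0 so the relationship is positive.
|r| = 0.12, which falls in the weak range.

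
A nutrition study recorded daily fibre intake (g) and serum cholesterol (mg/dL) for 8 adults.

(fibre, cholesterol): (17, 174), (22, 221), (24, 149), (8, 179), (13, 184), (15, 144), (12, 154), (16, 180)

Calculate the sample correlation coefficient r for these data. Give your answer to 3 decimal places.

0.134

n = 8, Σx = 127, Σy = 1385, Σx² = 2207, Σy² = 244067, Σxy = 22108
nΣxy − ΣxΣy = 176864 − 175895 = 969
nΣx² − (Σx)² = 17656 − 16129 = 1527; nΣy² − (Σy)² = 1952536 − 1918225 = 34311
r = 969 / √(1527 × 34311) = 969 / 7238.2938 ≈ 0.134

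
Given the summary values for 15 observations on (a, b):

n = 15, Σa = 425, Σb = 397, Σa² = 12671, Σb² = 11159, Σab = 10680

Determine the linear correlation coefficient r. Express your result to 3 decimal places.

-0.887

r = (nΣab − ΣaΣb) / √[(nΣa² − (Σa)²)(nΣb² − (Σb)²)]
Numerator: 15×10680 − 425×397 = -8525
Denominator: √[(190065 − 180625)(167385 − 157609)] = √[9440 × 9776] = 9606.5311
r = -8525 / 9606.5311 ≈ -0.887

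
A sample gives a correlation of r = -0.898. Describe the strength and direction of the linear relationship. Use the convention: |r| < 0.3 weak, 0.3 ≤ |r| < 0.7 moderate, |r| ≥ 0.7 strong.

strong negative

r = -0.898 < 0 so the relationship is negative.
|r| = 0.898, which falls in the strong range.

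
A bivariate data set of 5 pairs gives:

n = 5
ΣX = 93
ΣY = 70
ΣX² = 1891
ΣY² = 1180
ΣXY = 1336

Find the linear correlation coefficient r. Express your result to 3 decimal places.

0.189

r = (nΣXY − ΣXΣY) / √[(nΣX² − (ΣX)²)(nΣY² − (ΣY)²)]
Numerator: 5×1336 − 93×70 = 170
Denominator: √[(9455 − 8649)(5900 − 4900)] = √[806 × 1000] = 897.7750
r = 170 / 897.7750 ≈ 0.189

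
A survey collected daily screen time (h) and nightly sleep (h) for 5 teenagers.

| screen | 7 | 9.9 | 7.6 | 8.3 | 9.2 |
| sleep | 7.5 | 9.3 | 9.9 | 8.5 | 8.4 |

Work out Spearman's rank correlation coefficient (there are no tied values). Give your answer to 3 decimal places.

Rank screen: 1, 5, 2, 3, 4
Rank sleep: 1, 4, 5, 3, 2
d = rank(screen) − rank(sleep): 0, 1, -3, 0, 2; Σd² = 14
ρ = 1 − 6Σd² / [n(n²−1)] = 1 − 6×14 / (5×24) = 1 − 84/120 ≈ 0.300

0.300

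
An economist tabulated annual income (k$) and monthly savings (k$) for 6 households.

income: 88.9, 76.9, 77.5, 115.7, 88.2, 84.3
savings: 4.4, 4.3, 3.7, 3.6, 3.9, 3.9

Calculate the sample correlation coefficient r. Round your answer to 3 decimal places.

-0.457

n = 6, Σx = 531.5, Σy = 23.8, Σx² = 48095.29, Σy² = 94.92, Σxy = 2097.85
nΣxy − ΣxΣy = 12587.1 − 12649.7 = -62.6
nΣx² − (Σx)² = 288571.74 − 282492.25 = 6079.49; nΣy² − (Σy)² = 569.52 − 566.44 = 3.08
r = -62.6 / √(6079.49 × 3.08) = -62.6 / 136.8387 ≈ -0.457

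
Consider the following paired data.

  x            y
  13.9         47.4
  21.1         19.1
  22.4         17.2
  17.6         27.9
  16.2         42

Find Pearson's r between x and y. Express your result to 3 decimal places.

n = 5, Σx = 91.2, Σy = 153.6, Σx² = 1712.38, Σy² = 5449.82, Σxy = 2618.59
nΣxy − ΣxΣy = 13092.95 − 14008.32 = -915.37
nΣx² − (Σx)² = 8561.9 − 8317.44 = 244.46; nΣy² − (Σy)² = 27249.1 − 23592.96 = 3656.14
r = -915.37 / √(244.46 × 3656.14) = -915.37 / 945.3994 ≈ -0.968

-0.968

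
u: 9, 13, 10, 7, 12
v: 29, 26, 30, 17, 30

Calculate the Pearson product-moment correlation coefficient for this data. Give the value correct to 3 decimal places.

n = 5, Σu = 51, Σv = 132, Σu² = 543, Σv² = 3606, Σuv = 1378
nΣuv − ΣuΣv = 6890 − 6732 = 158
nΣu² − (Σu)² = 2715 − 2601 = 114; nΣv² − (Σv)² = 18030 − 17424 = 606
r = 158 / √(114 × 606) = 158 / 262.8384 ≈ 0.601

0.601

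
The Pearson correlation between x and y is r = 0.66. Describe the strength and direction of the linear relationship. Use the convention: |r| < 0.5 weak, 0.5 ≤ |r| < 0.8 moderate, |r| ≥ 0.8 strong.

moderate positive

r = 0.66 > 0 so the relationship is positive.
|r| = 0.66, which falls in the moderate range.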